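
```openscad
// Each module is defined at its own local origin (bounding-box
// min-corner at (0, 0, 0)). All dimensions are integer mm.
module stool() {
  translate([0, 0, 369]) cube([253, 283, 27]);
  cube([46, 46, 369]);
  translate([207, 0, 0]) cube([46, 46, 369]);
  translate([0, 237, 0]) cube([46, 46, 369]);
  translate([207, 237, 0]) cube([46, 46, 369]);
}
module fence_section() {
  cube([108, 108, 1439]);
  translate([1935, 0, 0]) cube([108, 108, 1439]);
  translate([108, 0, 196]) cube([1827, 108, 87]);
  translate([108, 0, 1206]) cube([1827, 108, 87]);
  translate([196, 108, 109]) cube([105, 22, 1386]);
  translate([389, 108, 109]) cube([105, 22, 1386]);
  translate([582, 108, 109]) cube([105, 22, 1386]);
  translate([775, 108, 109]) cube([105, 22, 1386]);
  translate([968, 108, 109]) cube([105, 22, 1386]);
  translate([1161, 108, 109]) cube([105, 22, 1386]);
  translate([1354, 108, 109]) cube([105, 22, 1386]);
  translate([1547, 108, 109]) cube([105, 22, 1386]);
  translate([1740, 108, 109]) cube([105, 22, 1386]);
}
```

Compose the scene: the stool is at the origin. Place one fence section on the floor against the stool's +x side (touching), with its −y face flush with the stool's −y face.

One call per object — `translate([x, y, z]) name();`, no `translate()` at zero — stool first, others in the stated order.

stool();
translate([253, 0, 0]) fence_section();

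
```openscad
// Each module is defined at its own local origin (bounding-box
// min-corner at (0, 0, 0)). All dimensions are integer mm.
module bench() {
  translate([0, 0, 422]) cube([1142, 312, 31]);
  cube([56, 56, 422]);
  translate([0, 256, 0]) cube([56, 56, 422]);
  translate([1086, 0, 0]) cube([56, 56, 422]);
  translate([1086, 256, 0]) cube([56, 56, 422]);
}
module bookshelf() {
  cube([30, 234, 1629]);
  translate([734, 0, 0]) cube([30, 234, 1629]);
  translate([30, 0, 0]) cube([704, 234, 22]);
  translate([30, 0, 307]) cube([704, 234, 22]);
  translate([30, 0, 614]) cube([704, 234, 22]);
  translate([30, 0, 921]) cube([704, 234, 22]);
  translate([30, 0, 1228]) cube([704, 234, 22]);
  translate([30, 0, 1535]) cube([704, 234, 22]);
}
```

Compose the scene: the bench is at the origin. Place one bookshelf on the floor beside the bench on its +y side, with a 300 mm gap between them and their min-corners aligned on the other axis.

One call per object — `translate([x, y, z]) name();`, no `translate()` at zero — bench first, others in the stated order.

bench();
translate([0, 612, 0]) bookshelf();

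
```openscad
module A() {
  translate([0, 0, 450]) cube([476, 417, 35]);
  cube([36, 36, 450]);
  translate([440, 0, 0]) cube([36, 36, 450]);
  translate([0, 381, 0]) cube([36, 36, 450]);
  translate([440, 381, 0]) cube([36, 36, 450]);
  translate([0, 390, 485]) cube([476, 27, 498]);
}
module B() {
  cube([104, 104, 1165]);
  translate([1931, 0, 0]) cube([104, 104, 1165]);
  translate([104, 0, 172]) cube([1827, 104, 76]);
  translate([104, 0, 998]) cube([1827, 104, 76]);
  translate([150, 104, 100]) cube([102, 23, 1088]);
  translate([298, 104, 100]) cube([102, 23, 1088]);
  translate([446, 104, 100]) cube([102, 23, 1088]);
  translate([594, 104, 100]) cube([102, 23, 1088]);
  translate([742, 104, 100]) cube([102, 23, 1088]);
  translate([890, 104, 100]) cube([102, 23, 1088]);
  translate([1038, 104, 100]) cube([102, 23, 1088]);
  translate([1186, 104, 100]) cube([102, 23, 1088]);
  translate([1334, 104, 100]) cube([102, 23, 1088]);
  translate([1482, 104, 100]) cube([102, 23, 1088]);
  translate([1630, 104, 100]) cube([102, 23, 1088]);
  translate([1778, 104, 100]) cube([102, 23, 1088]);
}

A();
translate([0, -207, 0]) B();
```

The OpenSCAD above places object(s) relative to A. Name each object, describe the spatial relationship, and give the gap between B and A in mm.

A is a chair. B is a fence section. The fence section is on the floor beside the chair on its −y side. The gap between the fence section and the chair is 80 mm.

The fence section's nearest face is 80 mm from the chair's −y face.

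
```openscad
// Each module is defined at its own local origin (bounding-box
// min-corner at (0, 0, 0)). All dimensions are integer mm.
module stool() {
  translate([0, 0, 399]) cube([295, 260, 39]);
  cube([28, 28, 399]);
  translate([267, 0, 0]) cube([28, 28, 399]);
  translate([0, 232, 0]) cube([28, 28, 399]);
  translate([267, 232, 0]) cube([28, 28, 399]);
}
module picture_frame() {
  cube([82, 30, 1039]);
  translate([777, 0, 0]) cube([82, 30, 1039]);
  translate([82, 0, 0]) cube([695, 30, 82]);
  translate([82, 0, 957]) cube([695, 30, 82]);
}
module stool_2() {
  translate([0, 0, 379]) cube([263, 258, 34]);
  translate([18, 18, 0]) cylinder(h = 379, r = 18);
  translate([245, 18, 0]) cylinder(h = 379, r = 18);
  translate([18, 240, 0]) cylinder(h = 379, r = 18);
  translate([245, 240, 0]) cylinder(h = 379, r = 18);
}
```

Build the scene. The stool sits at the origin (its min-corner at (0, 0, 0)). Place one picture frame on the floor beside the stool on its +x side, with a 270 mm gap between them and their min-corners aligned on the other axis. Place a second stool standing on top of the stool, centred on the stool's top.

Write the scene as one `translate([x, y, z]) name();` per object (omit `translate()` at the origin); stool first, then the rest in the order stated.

stool();
translate([565, 0, 0]) picture_frame();
translate([16, 1, 438]) stool_2();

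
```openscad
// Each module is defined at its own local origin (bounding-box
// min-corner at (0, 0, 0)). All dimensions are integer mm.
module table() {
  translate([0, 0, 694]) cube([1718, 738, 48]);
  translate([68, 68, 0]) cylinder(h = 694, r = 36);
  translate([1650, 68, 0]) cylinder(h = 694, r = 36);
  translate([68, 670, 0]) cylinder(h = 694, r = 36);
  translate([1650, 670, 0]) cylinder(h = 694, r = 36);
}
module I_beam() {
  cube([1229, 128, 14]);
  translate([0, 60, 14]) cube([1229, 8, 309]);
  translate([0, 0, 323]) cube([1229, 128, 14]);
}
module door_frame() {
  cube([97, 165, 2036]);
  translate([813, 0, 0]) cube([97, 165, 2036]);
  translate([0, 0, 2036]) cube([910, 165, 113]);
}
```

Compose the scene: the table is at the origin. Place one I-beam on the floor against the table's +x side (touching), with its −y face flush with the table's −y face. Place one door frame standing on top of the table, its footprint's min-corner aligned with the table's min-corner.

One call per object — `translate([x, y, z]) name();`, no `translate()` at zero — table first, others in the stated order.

table();
translate([1718, 0, 0]) I_beam();
translate([0, 0, 742]) door_frame();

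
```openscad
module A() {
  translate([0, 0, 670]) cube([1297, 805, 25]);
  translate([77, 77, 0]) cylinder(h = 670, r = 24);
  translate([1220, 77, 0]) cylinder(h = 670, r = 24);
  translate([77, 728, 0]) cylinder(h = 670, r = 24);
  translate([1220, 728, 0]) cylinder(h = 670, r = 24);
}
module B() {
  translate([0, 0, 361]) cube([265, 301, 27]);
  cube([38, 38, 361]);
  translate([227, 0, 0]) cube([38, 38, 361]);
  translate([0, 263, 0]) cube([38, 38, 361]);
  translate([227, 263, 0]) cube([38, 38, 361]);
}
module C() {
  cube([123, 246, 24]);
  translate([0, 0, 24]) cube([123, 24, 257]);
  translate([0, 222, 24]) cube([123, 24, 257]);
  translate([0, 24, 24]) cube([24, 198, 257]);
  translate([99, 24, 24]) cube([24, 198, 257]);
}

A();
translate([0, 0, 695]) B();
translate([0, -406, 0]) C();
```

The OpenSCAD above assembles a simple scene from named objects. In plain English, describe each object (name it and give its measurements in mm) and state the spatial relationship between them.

A is a rectangular dining table. The top is 1297×805×25 mm with its upper surface at z = 695 mm. It stands on four round legs of 48 mm diameter, each leg's bounding box inset 53 mm from the nearest pair of top edges, running from the floor to the underside of the top.

B is a four-legged stool. The seat is a 265×301×27 mm slab whose top surface is at z = 388 mm; four square legs, each 38×38 mm in cross-section, run from the floor (z = 0) to the underside of the seat, each flush with a corner of the seat.

C is an open-topped rectangular box: outside dimensions 123×246×281 mm, with a uniform wall and base thickness of 24 mm. The base is a full 123×246 slab on the floor; four walls sit on top of the base. The front and back walls (the −y and +y sides) span the full width; the two side walls fit between them.

The stool is on top of the table. The open box is on the floor beside the table on its −y side.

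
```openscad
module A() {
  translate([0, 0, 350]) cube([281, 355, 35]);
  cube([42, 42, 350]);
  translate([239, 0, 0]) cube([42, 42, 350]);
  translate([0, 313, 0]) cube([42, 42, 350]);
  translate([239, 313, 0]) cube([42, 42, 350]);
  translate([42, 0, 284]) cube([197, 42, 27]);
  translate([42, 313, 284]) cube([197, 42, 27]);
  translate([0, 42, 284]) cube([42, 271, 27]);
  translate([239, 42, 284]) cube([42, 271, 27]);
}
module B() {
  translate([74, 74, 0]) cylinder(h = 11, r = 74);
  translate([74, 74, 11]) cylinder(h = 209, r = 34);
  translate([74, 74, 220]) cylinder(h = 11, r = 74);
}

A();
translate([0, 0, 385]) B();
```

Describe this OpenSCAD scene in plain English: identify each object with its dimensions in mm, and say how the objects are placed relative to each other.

A is a four-legged stool. The seat is 281×355 mm, 35 mm thick, top at z = 385 mm. It stands on four square legs, each 42×42 mm in cross-section, from z = 0 to the seat underside, each flush with a corner of the seat. Four stretchers, 42 mm wide and 27 mm tall, connect adjacent legs with their undersides at z = 284 mm, each running between the inner faces of the legs it joins and aligned with the legs' outer faces on the other axis.

B is a spool: two coaxial disc flanges of radius 74 mm and thickness 11 mm, joined by a core cylinder of radius 34 mm and height 209 mm. The lower flange rests on z = 0 and the three cylinders share a vertical axis.

The spool is on top of the stool.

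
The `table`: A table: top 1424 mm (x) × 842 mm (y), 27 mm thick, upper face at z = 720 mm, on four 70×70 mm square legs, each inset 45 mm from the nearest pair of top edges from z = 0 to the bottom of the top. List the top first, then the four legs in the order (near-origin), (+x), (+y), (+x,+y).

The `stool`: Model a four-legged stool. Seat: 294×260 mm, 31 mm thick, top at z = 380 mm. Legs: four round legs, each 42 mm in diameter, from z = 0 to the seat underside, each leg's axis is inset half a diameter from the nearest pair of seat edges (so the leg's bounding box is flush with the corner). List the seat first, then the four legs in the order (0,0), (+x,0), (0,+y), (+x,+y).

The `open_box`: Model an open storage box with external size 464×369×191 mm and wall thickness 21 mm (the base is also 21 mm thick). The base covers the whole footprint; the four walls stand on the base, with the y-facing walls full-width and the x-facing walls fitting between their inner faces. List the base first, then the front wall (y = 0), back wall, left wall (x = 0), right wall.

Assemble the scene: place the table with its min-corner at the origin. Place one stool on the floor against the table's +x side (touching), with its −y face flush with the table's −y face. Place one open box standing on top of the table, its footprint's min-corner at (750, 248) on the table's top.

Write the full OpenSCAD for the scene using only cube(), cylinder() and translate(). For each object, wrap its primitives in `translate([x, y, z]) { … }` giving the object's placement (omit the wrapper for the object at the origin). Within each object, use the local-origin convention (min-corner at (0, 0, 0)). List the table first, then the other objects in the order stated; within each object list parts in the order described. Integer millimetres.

translate([0, 0, 693]) cube([1424, 842, 27]);
translate([45, 45, 0]) cube([70, 70, 693]);
translate([1309, 45, 0]) cube([70, 70, 693]);
translate([45, 727, 0]) cube([70, 70, 693]);
translate([1309, 727, 0]) cube([70, 70, 693]);
translate([1424, 0, 0]) {
  translate([0, 0, 349]) cube([294, 260, 31]);
  translate([21, 21, 0]) cylinder(h = 349, r = 21);
  translate([273, 21, 0]) cylinder(h = 349, r = 21);
  translate([21, 239, 0]) cylinder(h = 349, r = 21);
  translate([273, 239, 0]) cylinder(h = 349, r = 21);
}
translate([750, 248, 720]) {
  cube([464, 369, 21]);
  translate([0, 0, 21]) cube([464, 21, 170]);
  translate([0, 348, 21]) cube([464, 21, 170]);
  translate([0, 21, 21]) cube([21, 327, 170]);
  translate([443, 21, 21]) cube([21, 327, 170]);
}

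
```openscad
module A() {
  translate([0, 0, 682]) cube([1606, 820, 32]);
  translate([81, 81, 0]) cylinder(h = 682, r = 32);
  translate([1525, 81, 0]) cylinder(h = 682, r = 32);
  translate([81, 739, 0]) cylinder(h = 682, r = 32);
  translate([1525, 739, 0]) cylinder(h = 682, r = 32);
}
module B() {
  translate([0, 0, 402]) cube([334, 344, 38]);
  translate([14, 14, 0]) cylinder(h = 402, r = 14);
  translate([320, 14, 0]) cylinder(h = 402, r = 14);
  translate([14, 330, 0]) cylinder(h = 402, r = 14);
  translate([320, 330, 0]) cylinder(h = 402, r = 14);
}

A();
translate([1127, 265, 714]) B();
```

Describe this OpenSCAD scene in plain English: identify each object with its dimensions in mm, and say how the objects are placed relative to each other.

A is a table: top 1606 mm (x) × 820 mm (y), 32 mm thick, upper face at z = 714 mm, on four round legs of 64 mm diameter, each leg's bounding box inset 49 mm from the nearest pair of top edges, running from z = 0 to the bottom of the top.

B is a simple wooden stool: a rectangular seat 334 mm (x) by 344 mm (y), 38 mm thick, top face at z = 440 mm, on four round legs, each 28 mm in diameter. The legs rest on z = 0, each leg's axis is inset half a diameter from the nearest pair of seat edges (so the leg's bounding box is flush with the corner).

The stool is on top of the table.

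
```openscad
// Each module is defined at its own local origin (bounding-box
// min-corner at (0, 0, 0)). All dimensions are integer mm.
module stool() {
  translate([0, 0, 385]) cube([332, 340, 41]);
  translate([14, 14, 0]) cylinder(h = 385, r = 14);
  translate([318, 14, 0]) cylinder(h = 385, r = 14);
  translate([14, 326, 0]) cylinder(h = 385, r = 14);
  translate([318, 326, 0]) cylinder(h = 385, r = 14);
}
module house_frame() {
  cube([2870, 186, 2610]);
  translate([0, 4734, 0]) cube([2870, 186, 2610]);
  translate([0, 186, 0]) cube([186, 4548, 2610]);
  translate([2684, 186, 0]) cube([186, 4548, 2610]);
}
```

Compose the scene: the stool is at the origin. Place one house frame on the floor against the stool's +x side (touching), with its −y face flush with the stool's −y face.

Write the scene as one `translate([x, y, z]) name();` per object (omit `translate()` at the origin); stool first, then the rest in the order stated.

stool();
translate([332, 0, 0]) house_frame();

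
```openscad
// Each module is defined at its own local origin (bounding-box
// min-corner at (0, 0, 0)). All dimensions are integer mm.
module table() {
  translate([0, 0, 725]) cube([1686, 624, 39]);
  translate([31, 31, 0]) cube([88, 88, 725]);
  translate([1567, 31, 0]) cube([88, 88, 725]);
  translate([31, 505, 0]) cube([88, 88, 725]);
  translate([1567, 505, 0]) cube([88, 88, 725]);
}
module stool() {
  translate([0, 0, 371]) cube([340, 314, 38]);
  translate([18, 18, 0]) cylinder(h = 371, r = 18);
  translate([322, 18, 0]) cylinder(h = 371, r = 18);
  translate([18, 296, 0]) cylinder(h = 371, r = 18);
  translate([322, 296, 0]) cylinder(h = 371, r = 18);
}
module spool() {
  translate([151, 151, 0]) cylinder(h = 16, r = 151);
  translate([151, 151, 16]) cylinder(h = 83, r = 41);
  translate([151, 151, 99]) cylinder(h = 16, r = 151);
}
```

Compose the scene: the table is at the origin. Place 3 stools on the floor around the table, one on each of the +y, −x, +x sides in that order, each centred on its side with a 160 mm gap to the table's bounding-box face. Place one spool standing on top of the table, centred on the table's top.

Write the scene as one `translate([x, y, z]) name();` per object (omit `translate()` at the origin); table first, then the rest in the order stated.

table();
translate([673, 784, 0]) stool();
translate([-500, 155, 0]) stool();
translate([1846, 155, 0]) stool();
translate([692, 161, 764]) spool();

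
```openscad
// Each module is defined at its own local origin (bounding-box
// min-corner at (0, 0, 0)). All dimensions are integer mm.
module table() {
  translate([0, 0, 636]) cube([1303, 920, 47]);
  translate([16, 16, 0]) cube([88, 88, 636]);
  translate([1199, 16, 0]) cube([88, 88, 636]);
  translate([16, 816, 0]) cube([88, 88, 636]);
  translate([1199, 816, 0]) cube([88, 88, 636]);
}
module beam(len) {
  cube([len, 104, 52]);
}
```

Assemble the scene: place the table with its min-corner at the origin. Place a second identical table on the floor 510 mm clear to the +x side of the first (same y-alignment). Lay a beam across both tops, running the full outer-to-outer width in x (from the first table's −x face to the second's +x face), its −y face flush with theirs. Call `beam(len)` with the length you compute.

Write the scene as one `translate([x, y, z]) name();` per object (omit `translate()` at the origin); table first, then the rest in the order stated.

table();
translate([1813, 0, 0]) table();
translate([0, 0, 683]) beam(3116);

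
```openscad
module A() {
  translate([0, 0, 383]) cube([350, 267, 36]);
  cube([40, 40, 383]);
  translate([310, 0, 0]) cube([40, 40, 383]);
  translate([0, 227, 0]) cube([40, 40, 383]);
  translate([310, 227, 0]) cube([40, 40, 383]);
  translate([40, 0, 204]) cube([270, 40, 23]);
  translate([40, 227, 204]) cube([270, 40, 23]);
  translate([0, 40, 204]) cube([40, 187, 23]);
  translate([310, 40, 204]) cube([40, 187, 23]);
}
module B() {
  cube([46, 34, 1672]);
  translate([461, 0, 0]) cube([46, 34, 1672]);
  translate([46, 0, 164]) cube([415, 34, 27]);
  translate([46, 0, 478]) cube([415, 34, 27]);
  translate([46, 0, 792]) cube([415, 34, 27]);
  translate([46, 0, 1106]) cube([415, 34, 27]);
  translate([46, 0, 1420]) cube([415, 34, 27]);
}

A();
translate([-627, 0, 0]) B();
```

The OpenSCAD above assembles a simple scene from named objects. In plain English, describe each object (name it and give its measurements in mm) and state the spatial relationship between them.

A is a four-legged stool. The seat is 350×267 mm, 36 mm thick, top at z = 419 mm. It stands on four square legs, each 40×40 mm in cross-section, from z = 0 to the seat underside, each flush with a corner of the seat. Four stretchers, 40 mm wide and 23 mm tall, connect adjacent legs with their undersides at z = 204 mm, each running between the inner faces of the legs it joins and aligned with the legs' outer faces on the other axis.

B is a straight ladder. Two 46×34 mm vertical rails, 1672 mm tall, stand 507 mm apart (outside-to-outside) with their front faces coplanar on the −y side. 5 rungs, each 34 mm deep and 27 mm tall, span between the inner faces of the rails, front faces flush with the rails. The lowest rung's underside is at z = 164 mm and rungs are spaced 314 mm apart (underside to underside).

The ladder is on the floor beside the stool on its −x side.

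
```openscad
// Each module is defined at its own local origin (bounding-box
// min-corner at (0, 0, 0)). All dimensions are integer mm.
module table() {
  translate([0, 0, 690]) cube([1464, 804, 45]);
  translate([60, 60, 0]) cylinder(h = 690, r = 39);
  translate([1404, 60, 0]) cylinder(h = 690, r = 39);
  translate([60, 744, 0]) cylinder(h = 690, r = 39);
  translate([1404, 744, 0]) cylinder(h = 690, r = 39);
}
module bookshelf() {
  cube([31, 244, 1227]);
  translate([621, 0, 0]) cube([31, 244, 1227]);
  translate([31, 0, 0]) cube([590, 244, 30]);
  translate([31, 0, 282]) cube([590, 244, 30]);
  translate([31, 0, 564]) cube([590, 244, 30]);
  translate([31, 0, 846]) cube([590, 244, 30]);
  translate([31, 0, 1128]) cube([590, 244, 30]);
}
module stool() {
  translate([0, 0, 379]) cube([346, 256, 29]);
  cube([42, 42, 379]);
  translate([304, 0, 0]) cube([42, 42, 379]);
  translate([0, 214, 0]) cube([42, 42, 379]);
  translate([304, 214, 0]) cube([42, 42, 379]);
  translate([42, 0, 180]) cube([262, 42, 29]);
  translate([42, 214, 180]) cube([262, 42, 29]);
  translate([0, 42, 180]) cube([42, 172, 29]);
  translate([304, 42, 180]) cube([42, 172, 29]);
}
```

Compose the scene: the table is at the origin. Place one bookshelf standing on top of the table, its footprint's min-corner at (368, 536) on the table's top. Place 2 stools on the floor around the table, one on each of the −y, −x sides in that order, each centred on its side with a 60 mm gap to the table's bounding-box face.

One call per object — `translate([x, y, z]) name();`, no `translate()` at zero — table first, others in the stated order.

table();
translate([368, 536, 735]) bookshelf();
translate([559, -316, 0]) stool();
translate([-406, 274, 0]) stool();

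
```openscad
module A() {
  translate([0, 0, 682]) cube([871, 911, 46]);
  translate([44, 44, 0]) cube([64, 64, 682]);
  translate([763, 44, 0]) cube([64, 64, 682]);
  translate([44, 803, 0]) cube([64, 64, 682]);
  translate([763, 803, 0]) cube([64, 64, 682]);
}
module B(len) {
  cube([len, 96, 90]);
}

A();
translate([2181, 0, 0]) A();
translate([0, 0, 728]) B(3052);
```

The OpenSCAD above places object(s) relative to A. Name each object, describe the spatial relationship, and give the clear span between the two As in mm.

Second table starts at x = 2181; first ends at x = 871; clear span = 2181 − 871 = 1310 mm.

A is a table. B is a beam. A beam spans the tops of two tables. The clear span between the two tables is 1310 mm.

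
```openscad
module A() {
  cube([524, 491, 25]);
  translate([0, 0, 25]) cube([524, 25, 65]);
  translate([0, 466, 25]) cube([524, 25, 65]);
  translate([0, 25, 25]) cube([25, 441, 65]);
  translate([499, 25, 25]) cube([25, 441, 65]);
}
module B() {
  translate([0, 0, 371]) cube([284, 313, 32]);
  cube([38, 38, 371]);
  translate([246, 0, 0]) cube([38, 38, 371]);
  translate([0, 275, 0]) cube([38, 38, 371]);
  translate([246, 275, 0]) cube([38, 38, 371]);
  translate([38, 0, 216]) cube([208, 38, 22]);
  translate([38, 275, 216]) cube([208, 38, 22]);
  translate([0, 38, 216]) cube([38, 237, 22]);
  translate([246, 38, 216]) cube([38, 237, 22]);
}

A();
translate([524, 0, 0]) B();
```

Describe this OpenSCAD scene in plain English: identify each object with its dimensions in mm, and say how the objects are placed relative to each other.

A is an open storage box with external size 524×491×90 mm and wall thickness 25 mm (the base is also 25 mm thick). The base covers the whole footprint; the four walls stand on the base, with the y-facing walls full-width and the x-facing walls fitting between their inner faces.

B is a four-legged stool. The seat is a 284×313×32 mm slab whose top surface is at z = 403 mm; four square legs, each 38×38 mm in cross-section, run from the floor (z = 0) to the underside of the seat, each flush with a corner of the seat. Four stretchers, 38 mm wide and 22 mm tall, connect adjacent legs with their undersides at z = 216 mm, each running between the inner faces of the legs it joins and aligned with the legs' outer faces on the other axis.

The stool is against the open box's +x side, with their −y faces flush.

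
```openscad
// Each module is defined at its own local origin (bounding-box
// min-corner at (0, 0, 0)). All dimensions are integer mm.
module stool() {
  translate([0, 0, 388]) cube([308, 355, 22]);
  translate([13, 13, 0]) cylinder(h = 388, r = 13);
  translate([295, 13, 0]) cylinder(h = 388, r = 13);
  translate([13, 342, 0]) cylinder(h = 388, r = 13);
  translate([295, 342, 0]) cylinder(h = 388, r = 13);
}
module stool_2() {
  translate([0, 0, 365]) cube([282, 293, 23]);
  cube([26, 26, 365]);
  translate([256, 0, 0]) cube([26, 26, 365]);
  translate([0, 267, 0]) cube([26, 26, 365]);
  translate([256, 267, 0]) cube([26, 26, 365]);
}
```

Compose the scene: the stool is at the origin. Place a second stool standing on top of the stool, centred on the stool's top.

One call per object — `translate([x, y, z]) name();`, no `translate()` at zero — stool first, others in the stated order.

stool();
translate([13, 31, 410]) stool_2();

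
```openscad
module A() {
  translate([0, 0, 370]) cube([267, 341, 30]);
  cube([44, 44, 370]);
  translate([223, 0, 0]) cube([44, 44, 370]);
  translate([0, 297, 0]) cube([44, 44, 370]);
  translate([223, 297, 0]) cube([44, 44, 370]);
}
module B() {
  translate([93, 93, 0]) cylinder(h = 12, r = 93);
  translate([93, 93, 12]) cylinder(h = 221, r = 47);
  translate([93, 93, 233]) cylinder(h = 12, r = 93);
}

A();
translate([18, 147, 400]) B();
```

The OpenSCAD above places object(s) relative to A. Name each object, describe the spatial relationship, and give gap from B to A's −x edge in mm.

A is a stool. B is a spool. The spool is on top of the stool. The gap from the spool to the stool's −x edge is 18 mm.

The spool's min-x is at 18; the stool's min-x is 0; gap = 18 mm.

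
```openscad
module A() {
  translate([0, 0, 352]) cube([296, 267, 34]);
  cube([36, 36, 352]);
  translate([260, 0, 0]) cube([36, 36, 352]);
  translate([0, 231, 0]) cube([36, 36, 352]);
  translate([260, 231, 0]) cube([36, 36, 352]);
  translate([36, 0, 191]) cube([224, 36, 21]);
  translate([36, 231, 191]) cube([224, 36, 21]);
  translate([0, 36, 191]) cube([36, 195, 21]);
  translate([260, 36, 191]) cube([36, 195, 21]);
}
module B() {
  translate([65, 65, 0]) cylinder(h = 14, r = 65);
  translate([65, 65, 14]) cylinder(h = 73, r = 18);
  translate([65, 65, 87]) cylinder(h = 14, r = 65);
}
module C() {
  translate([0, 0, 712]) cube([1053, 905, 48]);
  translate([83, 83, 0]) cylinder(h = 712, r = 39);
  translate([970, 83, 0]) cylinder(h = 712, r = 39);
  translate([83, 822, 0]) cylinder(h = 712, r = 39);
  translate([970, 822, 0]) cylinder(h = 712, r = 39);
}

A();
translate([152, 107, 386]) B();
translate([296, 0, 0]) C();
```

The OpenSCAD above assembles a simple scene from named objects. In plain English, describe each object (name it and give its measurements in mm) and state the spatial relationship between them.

A is a four-legged stool. The seat is a 296×267×34 mm slab whose top surface is at z = 386 mm; four square legs, each 36×36 mm in cross-section, run from the floor (z = 0) to the underside of the seat, each flush with a corner of the seat. Four stretchers, 36 mm wide and 21 mm tall, connect adjacent legs with their undersides at z = 191 mm, each running between the inner faces of the legs it joins and aligned with the legs' outer faces on the other axis.

B is a spool: two coaxial disc flanges of radius 65 mm and thickness 14 mm, joined by a core cylinder of radius 18 mm and height 73 mm. The lower flange rests on z = 0 and the three cylinders share a vertical axis.

C is a table: top 1053 mm (x) × 905 mm (y), 48 mm thick, upper face at z = 760 mm, on four round legs of 78 mm diameter, each leg's bounding box inset 44 mm from the nearest pair of top edges, running from z = 0 to the bottom of the top.

The spool is on top of the stool. The table is against the stool's +x side, with their −y faces flush.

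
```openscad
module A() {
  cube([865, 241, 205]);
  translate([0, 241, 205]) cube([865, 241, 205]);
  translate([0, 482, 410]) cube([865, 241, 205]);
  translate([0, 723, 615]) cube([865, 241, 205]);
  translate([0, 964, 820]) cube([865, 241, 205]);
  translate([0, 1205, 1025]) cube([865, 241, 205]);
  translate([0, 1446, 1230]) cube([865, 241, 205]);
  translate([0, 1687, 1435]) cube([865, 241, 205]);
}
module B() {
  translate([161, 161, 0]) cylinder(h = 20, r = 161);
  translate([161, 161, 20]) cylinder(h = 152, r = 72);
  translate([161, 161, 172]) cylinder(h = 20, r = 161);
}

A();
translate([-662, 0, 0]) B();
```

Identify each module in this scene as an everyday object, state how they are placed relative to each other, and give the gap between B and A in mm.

The spool's nearest face is 340 mm from the staircase's −x face.

A is a staircase. B is a spool. The spool is on the floor beside the staircase on its −x side. The gap between the spool and the staircase is 340 mm.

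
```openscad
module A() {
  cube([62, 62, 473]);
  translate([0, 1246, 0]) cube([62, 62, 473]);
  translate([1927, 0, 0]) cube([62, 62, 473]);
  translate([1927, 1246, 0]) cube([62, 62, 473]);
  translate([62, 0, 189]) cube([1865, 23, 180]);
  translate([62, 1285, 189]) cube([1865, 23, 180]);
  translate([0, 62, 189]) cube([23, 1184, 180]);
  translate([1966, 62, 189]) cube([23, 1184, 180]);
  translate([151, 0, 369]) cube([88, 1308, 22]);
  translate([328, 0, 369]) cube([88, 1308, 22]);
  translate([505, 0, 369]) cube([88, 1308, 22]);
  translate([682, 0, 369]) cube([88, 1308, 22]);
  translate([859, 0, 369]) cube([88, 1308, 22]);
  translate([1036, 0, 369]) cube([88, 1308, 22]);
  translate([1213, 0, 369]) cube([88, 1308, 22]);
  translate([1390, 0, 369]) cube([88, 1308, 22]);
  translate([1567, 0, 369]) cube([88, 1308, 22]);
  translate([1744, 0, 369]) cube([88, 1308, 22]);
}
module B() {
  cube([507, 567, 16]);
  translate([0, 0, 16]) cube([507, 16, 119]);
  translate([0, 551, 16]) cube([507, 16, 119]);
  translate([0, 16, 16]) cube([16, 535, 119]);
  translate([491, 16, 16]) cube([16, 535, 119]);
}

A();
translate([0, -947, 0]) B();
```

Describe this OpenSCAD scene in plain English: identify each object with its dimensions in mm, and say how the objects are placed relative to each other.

A is a bed frame 1989 mm long (x) by 1308 mm wide (y). Four 62×62 mm corner posts, 473 mm tall, at the corners of the footprint. Four rails of 23 mm thickness and 180 mm height run between adjacent posts with their undersides at z = 189 mm, their outer faces flush with the outside of the frame (the two x-running rails run between the posts' inner faces; the two y-running rails run between the posts' inner faces). 10 slats, each 88 mm wide (x) and 22 mm thick, lie across the top of the two x-running rails, running the full 1308 mm width of the frame in y; the slats are evenly spaced along x between the inner faces of the end posts with equal gaps (rounded down to the nearest mm) at the −x end and between each pair — any rounding remainder accumulates at the +x end.

B is an open-topped rectangular box: outside dimensions 507×567×135 mm, with a uniform wall and base thickness of 16 mm. The base is a full 507×567 slab on the floor; four walls sit on top of the base. The front and back walls (the −y and +y sides) span the full width; the two side walls fit between them.

The open box is on the floor beside the bed frame on its −y side.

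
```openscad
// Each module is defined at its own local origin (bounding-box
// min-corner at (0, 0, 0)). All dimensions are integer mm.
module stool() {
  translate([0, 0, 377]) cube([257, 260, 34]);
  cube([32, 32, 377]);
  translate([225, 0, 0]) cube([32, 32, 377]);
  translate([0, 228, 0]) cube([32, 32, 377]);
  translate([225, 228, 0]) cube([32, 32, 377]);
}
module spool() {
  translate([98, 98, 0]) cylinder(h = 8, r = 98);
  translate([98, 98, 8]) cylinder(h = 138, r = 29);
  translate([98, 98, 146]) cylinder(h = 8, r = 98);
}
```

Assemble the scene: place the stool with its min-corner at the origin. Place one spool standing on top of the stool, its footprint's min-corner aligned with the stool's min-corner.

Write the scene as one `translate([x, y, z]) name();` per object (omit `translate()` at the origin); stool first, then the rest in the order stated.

stool();
translate([0, 0, 411]) spool();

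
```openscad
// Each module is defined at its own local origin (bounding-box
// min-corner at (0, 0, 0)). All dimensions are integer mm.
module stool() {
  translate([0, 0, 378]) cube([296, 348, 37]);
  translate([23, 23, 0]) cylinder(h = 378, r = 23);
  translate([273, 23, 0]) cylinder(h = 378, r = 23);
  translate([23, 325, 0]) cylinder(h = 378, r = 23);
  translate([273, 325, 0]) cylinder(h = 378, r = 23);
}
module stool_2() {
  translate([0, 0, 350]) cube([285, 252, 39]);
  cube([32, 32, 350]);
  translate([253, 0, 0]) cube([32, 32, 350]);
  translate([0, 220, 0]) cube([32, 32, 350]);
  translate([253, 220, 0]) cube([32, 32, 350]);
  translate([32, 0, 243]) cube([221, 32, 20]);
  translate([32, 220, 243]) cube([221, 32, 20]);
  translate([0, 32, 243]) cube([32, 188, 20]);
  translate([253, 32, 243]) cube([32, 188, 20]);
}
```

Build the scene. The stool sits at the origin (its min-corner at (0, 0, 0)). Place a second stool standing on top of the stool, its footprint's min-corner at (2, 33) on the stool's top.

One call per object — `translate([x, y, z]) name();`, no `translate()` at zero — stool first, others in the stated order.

stool();
translate([2, 33, 415]) stool_2();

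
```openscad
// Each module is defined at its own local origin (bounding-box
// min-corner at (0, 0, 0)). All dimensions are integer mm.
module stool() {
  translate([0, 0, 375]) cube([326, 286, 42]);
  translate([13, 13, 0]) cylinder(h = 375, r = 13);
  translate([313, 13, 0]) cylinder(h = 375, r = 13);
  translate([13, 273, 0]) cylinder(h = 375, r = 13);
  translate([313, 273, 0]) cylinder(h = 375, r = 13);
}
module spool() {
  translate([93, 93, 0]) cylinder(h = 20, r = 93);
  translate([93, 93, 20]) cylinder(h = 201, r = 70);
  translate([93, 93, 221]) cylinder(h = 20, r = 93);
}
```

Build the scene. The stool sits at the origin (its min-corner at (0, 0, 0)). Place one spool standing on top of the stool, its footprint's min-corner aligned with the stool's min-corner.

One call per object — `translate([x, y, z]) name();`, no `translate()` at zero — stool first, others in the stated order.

stool();
translate([0, 0, 417]) spool();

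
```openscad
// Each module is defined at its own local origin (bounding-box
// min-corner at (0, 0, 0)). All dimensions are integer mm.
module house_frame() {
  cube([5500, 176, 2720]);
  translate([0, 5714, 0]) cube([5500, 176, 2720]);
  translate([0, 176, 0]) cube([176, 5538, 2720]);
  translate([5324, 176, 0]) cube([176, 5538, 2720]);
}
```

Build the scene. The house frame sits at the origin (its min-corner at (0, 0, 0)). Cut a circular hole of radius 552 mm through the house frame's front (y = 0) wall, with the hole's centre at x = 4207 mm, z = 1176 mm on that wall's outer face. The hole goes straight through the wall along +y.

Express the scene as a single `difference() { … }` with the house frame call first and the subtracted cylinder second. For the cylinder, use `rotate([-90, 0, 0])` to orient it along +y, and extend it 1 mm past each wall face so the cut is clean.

difference() {
  house_frame();
  translate([4207, -1, 1176]) rotate([-90, 0, 0]) cylinder(h = 178, r = 552);
}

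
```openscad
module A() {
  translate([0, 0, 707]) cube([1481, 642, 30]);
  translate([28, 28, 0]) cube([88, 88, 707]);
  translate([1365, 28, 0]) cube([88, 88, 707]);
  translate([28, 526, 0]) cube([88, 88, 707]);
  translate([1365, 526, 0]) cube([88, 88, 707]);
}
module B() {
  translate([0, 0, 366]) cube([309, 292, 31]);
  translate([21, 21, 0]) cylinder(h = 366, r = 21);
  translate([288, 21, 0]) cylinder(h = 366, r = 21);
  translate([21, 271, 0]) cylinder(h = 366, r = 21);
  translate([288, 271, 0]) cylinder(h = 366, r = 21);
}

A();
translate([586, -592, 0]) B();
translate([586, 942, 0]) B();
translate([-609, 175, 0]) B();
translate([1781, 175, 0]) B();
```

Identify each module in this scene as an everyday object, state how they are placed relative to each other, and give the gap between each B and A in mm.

Each stool's nearest face is 300 mm from the table's bounding box.

A is a table. B is a stool. Four stools sit around the table at the −y, +y, −x, +x sides. The gap between each stool and the table is 300 mm.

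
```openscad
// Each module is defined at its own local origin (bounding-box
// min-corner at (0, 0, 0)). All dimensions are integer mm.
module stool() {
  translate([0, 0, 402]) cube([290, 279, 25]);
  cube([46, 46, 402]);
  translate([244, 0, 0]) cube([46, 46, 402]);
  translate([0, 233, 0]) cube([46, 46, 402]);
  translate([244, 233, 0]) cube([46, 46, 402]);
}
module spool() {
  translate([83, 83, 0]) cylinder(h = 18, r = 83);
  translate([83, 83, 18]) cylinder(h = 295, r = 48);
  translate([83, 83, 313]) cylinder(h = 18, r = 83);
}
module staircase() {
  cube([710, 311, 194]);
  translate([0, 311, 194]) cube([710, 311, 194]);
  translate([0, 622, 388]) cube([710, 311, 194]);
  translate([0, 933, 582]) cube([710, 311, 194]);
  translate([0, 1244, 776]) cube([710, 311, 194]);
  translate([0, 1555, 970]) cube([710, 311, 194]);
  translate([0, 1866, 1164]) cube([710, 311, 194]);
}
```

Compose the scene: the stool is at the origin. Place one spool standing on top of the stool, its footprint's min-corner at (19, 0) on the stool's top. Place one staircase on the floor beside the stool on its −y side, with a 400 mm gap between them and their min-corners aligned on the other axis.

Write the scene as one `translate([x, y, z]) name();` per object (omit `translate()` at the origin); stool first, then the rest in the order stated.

stool();
translate([19, 0, 427]) spool();
translate([0, -2577, 0]) staircase();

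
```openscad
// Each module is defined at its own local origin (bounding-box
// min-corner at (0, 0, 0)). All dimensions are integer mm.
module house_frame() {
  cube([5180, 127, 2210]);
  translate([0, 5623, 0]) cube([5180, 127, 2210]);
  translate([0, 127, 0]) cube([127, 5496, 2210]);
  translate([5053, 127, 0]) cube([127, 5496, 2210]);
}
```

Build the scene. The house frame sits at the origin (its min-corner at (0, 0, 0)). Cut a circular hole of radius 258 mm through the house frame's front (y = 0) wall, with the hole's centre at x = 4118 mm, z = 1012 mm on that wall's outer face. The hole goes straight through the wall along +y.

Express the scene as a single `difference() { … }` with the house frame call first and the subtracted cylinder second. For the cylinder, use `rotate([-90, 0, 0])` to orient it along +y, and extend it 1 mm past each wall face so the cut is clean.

difference() {
  house_frame();
  translate([4118, -1, 1012]) rotate([-90, 0, 0]) cylinder(h = 129, r = 258);
}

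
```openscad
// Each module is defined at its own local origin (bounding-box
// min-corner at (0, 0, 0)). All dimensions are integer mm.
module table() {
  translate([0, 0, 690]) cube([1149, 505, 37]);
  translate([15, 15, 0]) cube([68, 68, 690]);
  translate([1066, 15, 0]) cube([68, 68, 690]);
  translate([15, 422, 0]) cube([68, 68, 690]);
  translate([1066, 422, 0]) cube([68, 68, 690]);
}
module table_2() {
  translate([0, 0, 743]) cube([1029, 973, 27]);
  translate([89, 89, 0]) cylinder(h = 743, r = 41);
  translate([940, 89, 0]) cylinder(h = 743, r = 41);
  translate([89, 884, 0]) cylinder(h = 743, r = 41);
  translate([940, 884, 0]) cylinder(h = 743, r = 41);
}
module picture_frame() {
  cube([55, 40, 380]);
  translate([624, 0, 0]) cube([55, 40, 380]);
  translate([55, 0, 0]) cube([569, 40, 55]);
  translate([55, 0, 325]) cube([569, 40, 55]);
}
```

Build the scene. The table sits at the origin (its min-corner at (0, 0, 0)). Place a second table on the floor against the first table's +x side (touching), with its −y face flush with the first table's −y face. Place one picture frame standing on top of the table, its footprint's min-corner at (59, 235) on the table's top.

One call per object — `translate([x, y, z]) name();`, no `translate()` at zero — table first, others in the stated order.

table();
translate([1149, 0, 0]) table_2();
translate([59, 235, 727]) picture_frame();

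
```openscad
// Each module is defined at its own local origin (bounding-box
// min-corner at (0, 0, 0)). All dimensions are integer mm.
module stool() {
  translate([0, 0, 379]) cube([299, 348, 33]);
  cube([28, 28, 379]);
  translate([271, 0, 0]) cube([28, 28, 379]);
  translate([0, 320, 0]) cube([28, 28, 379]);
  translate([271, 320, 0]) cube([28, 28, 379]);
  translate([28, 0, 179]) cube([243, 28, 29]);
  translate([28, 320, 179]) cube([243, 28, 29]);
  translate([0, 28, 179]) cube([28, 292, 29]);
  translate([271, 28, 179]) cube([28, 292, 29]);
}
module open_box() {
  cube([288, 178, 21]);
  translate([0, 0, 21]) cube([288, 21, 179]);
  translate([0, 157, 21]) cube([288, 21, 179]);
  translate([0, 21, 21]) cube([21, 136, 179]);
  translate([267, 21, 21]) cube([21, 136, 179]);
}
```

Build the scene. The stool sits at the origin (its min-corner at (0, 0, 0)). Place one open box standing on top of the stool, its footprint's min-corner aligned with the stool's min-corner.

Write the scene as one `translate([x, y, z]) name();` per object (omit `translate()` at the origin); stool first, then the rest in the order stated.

stool();
translate([0, 0, 412]) open_box();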